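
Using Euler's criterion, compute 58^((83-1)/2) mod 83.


p = 83 is prime and the exponent is (p-1)/2 = 41, so by Euler's criterion 58^41 = (58/83) = +1 or -1 mod 83.
Compute by square-and-multiply:
  41 = 32 + 8 + 1 (binary 101001)
  Repeated squaring mod 83: 58^1 = 58, 58^2 = 44, 58^4 = 27, 58^8 = 65, 58^16 = 75, 58^32 = 64
  58^41 = 58^32 * 58^8 * 58^1 = 64 * 65 * 58 mod 83
    64 * 65 = 4160 = 10 mod 83
    10 * 58 = 580 = 82 mod 83
  58^41 = 82 mod 83
Result 82 = p - 1 = -1 mod 83: 58 is a quadratic non-residue mod 83. As a residue in [0, p-1] the value is 82.
58^41 mod 83 = 82

82


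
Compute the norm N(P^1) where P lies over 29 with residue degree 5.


N(P^a) = p^(a*f)
= 29^(1*5)
= 29^5
= 20511149

20511149


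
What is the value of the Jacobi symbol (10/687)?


Compute (10/687) via quadratic reciprocity:
  pull out 2: (2/687) = +1  (since 687 mod 8 = 7)
  reciprocity: (5/687) -> +(687/5)
  reduce: (2/5)
  pull out 2: (2/5) = -1  (since 5 mod 8 = 5)
  (1/5) = 1
Product of signs = -1

-1


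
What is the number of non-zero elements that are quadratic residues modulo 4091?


For prime p, the number of non-zero quadratic residues is (p-1)/2.
= (4091-1)/2
= 2045

2045


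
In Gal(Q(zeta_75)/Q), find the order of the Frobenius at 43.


The Frobenius at p in Gal(Q(zeta_n)/Q) = (Z/nZ)* is the class of p, so its order is ord_75(43), the smallest k >= 1 with 43^k = 1 mod 75.
n = 75 = 3 * 5^2, phi(75) = 40; the order divides phi(n).
Divisors of 40: 1, 2, 4, 5, 8, 10, 20, 40
Repeated squaring mod 75: 43^1 = 43, 43^2 = 49, 43^4 = 1, 43^8 = 1, 43^16 = 1, 43^32 = 1
Test divisors in increasing order:
  k=1: 43^1 = 43 mod 75
  k=2: 43^2 = 49 mod 75
  k=4: 43^4 = 1 mod 75  <- first divisor giving 1
Order = 4

4


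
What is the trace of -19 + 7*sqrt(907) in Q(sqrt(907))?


Tr(a + b*sqrt(d)) = (a + b*sqrt(d)) + (a - b*sqrt(d)) = 2a
= 2 * (-19)
= -38

-38


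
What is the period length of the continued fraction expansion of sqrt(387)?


Run the CF algorithm for sqrt(387).
a_0 = floor(sqrt(387)) = 19; set m_0=0, q_0=1.
Recurrence: m' = q*a - m,  q' = (d - m'^2)/q,  a' = floor((a_0 + m')/q').
  step 1: m=19, q=26, a=1
  step 2: m=7, q=13, a=2
  step 3: m=19, q=2, a=19
  step 4: m=19, q=13, a=2
  step 5: m=7, q=26, a=1
  step 6: m=19, q=1, a=38
a_6 = 2*a_0 = 38, so the period closes here.
sqrt(387) = [19; 1, 2, 19, 2, 1, 38]
Period length = 6

6


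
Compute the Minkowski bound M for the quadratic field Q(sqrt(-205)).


d = -205, d mod 4 = 3, so disc(K) = 4d = -820; |disc(K)| = 820
Imaginary quadratic field, so n = 2, s = r2 = 1, r1 = 0
M = (n!/n^n) * (4/pi)^s * sqrt(|disc(K)|) = (2!/2^2) * (4/pi)^1 * sqrt(820)
= 0.5 * 1.273240 * 28.635642
= 18.2300

18.2300


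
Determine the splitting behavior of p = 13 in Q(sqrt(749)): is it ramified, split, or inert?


K = Q(sqrt(749)). Since d mod 4 = 1, disc(K) = 749.
Check p | disc: 749 mod 13 = 8.
p does not divide disc. Compute Legendre symbol (d/p):
8^((13-1)/2) mod 13 = -1
(d/p) = -1, so p is inert: (p) stays prime with e=1, f=2, g=1.
Therefore p is inert.

inert


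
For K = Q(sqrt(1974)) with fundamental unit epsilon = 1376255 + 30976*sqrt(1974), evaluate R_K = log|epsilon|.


epsilon = 1376255 + 30976*sqrt(1974)
= 2.7525e+06
R = ln(2.7525e+06)
= 14.8280

14.8280


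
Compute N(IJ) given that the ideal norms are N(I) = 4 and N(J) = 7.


N(IJ) = N(I) * N(J)
= 4 * 7
= 28

28


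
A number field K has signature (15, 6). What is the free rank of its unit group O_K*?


By Dirichlet's unit theorem:
rank = r1 + r2 - 1
= 15 + 6 - 1
= 20

20


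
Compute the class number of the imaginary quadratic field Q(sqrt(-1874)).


K = Q(sqrt(-1874)). d mod 4 = 2, so D = disc(K) = 4d = -7496
h(K) equals the number of primitive reduced positive-definite forms (a, b, c) = a*x^2 + b*x*y + c*y^2 with b^2 - 4ac = D,
where reduced means |b| <= a <= c, with b >= 0 whenever |b| = a or a = c, and primitive means gcd(a, b, c) = 1.
Reduced forces 3a^2 <= |D| = 7496, so 1 <= a <= 49; b must have the parity of D, and c = (b^2 - D)/(4a) must be an integer >= a.
Enumerate a = 1..49, b in [-a, a]:
  a=1: (1, 0, 1874)  [1]
  a=2: (2, 0, 937)  [1]
  a=3: (3, -2, 625), (3, 2, 625)  [2]
  a=4: none
  a=5: (5, -2, 375), (5, 2, 375)  [2]
  a=6: (6, -4, 313), (6, 4, 313)  [2]
  a=7: (7, -6, 269), (7, 6, 269)  [2]
  a=8: none
  a=9: (9, -8, 210), (9, 8, 210)  [2]
  a=10: (10, -8, 189), (10, 8, 189)  [2]
  a=11..13: none
  a=14: (14, -8, 135), (14, 8, 135)  [2]
  a=15: (15, -8, 126), (15, -2, 125), (15, 2, 125), (15, 8, 126)  [4]
  a=16: none
  a=17: (17, -16, 114), (17, 16, 114)  [2]
  a=18: (18, -8, 105), (18, 8, 105)  [2]
  a=19: (19, -16, 102), (19, 16, 102)  [2]
  a=20: none
  a=21: (21, -20, 94), (21, -8, 90), (21, 8, 90), (21, 20, 94)  [4]
  a=22: none
  a=23: (23, -18, 85), (23, 18, 85)  [2]
  a=24: none
  a=25: (25, -2, 75), (25, 2, 75)  [2]
  a=26: none
  a=27: (27, -8, 70), (27, 8, 70)  [2]
  a=28..29: none
  a=30: (30, -28, 69), (30, -8, 63), (30, 8, 63), (30, 28, 69)  [4]
  a=31..33: none
  a=34: (34, -16, 57), (34, 16, 57)  [2]
  a=35: (35, -22, 57), (35, -8, 54), (35, 8, 54), (35, 22, 57)  [4]
  a=36..37: none
  a=38: (38, -16, 51), (38, 16, 51)  [2]
  a=39..41: none
  a=42: (42, -20, 47), (42, -8, 45), (42, 8, 45), (42, 20, 47)  [4]
  a=43..44: none
  a=45: (45, -28, 46), (45, 28, 46)  [2]
  a=46..48: none
  a=49: (49, -48, 50), (49, 48, 50)  [2]
Total reduced forms: 1 + 1 + 2 + 2 + 2 + 2 + 2 + 2 + 2 + 4 + 2 + 2 + 2 + 4 + 2 + 2 + 2 + 4 + 2 + 4 + 2 + 4 + 2 + 2 = 56
h = 56

56


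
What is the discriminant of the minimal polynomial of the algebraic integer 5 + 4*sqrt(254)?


The element 5 + 4*sqrt(254) has minimal polynomial:
x^2 - 10*x - 4039
Discriminant = (-10)^2 - 4*(-4039)
= 100 + 16156
= 16256

16256


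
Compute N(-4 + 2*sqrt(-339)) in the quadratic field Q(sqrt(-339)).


N(a + b*sqrt(d)) = a^2 - d*b^2
= (-4)^2 - (-339)*(2)^2
= 16 + 1356
= 1372

1372


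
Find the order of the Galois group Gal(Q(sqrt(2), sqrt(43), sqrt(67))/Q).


The 3 square roots of distinct primes are multiplicatively independent over Q,
so [K:Q] = 2^3 and Gal(K/Q) is isomorphic to (Z/2Z)^3.
|Gal| = 2^3 = 8

8


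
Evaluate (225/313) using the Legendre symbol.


p = 313 is prime, so compute (225/313) with the reciprocity algorithm (Jacobi-symbol steps: pull out 2s via (2/n), flip via reciprocity, reduce):
  reciprocity: (225/313) -> +(313/225)
  reduce: (88/225)
  pull out 2: (2/225) = +1  (since 225 mod 8 = 1)
  pull out 2: (2/225) = +1  (since 225 mod 8 = 1)
  pull out 2: (2/225) = +1  (since 225 mod 8 = 1)
  reciprocity: (11/225) -> +(225/11)
  reduce: (5/11)
  reciprocity: (5/11) -> +(11/5)
  reduce: (1/5)
  (1/5) = 1
Product of signs = 1
(225/313) = 1

1


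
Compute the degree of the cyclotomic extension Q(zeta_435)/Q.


The degree equals Euler's totient phi(435).
435 = 3 * 5 * 29
phi(435) = 224

224


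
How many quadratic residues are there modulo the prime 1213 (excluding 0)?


For prime p, the number of non-zero quadratic residues is (p-1)/2.
= (1213-1)/2
= 606

606


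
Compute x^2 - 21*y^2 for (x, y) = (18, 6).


x^2 - d*y^2
= 18^2 - 21*6^2
= 324 - 756
= -432

-432


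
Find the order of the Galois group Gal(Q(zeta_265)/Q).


|Gal(Q(zeta_265)/Q)| = phi(265)
= 208

208


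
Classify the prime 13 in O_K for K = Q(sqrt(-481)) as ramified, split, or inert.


K = Q(sqrt(-481)). Since d mod 4 = 3, disc(K) = -1924.
Check p | disc: -1924 mod 13 = 0.
p divides disc, so p ramifies: (p) = P^2 with e=2, f=1, g=1.
Therefore p is ramified.

ramified


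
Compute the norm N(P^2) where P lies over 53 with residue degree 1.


N(P^a) = p^(a*f)
= 53^(2*1)
= 53^2
= 2809

2809


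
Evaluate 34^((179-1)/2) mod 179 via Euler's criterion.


p = 179 is prime and the exponent is (p-1)/2 = 89, so by Euler's criterion 34^89 = (34/179) = +1 or -1 mod 179.
Compute by square-and-multiply:
  89 = 64 + 16 + 8 + 1 (binary 1011001)
  Repeated squaring mod 179: 34^1 = 34, 34^2 = 82, 34^4 = 101, 34^8 = 177, 34^16 = 4, 34^32 = 16, 34^64 = 77
  34^89 = 34^64 * 34^16 * 34^8 * 34^1 = 77 * 4 * 177 * 34 mod 179
    77 * 4 = 308 = 129 mod 179
    129 * 177 = 22833 = 100 mod 179
    100 * 34 = 3400 = 178 mod 179
  34^89 = 178 mod 179
Result 178 = p - 1 = -1 mod 179: 34 is a quadratic non-residue mod 179. As a residue in [0, p-1] the value is 178.
34^89 mod 179 = 178

178


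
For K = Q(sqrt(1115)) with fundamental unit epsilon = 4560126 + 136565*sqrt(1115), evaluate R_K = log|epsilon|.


epsilon = 4560126 + 136565*sqrt(1115)
= 9.1203e+06
R = ln(9.1203e+06)
= 16.0260

16.0260


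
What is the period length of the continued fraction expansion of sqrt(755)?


Run the CF algorithm for sqrt(755).
a_0 = floor(sqrt(755)) = 27; set m_0=0, q_0=1.
Recurrence: m' = q*a - m,  q' = (d - m'^2)/q,  a' = floor((a_0 + m')/q').
  step 1: m=27, q=26, a=2
  step 2: m=25, q=5, a=10
  step 3: m=25, q=26, a=2
  step 4: m=27, q=1, a=54
a_4 = 2*a_0 = 54, so the period closes here.
sqrt(755) = [27; 2, 10, 2, 54]
Period length = 4

4


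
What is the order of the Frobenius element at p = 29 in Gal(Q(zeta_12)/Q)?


The Frobenius at p in Gal(Q(zeta_n)/Q) = (Z/nZ)* is the class of p, so its order is ord_12(29), the smallest k >= 1 with 29^k = 1 mod 12.
n = 12 = 2^2 * 3, phi(12) = 4; the order divides phi(n).
Divisors of 4: 1, 2, 4
Repeated squaring mod 12: 29^1 = 5, 29^2 = 1, 29^4 = 1
Test divisors in increasing order:
  k=1: 29^1 = 5 mod 12
  k=2: 29^2 = 1 mod 12  <- first divisor giving 1
Order = 2

2


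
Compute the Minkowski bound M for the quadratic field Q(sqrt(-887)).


d = -887, d mod 4 = 1, so disc(K) = d = -887; |disc(K)| = 887
Imaginary quadratic field, so n = 2, s = r2 = 1, r1 = 0
M = (n!/n^n) * (4/pi)^s * sqrt(|disc(K)|) = (2!/2^2) * (4/pi)^1 * sqrt(887)
= 0.5 * 1.273240 * 29.782545
= 18.9602

18.9602


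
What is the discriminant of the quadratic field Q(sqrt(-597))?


For K = Q(sqrt(d)) with d squarefree: disc(K) = d if d = 1 mod 4, and disc(K) = 4d if d = 2 or 3 mod 4.
Here d = -597, and d mod 4 = 3.
d = 3 mod 4, not 1 (O_K = Z[sqrt(d)]), so disc(K) = 4d = 4 * (-597) = -2388

-2388


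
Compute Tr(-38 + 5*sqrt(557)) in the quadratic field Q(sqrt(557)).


Tr(a + b*sqrt(d)) = (a + b*sqrt(d)) + (a - b*sqrt(d)) = 2a
= 2 * (-38)
= -76

-76


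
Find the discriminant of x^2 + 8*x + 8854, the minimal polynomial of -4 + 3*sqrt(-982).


The element -4 + 3*sqrt(-982) has minimal polynomial:
x^2 + 8*x + 8854
Discriminant = (8)^2 - 4*(8854)
= 64 - 35416
= -35352

-35352


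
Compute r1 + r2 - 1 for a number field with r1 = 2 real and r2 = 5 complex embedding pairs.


By Dirichlet's unit theorem:
rank = r1 + r2 - 1
= 2 + 5 - 1
= 6

6


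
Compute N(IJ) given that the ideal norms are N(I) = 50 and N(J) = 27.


N(IJ) = N(I) * N(J)
= 50 * 27
= 1350

1350


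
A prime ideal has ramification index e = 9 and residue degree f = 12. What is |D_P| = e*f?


|D_P| = e * f
= 9 * 12
= 108

108


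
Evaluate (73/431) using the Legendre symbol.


p = 431 is prime, so compute (73/431) with the reciprocity algorithm (Jacobi-symbol steps: pull out 2s via (2/n), flip via reciprocity, reduce):
  reciprocity: (73/431) -> +(431/73)
  reduce: (66/73)
  pull out 2: (2/73) = +1  (since 73 mod 8 = 1)
  reciprocity: (33/73) -> +(73/33)
  reduce: (7/33)
  reciprocity: (7/33) -> +(33/7)
  reduce: (5/7)
  reciprocity: (5/7) -> +(7/5)
  reduce: (2/5)
  pull out 2: (2/5) = -1  (since 5 mod 8 = 5)
  (1/5) = 1
Product of signs = -1
(73/431) = -1

-1


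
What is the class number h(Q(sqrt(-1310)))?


K = Q(sqrt(-1310)). d mod 4 = 2, so D = disc(K) = 4d = -5240
h(K) equals the number of primitive reduced positive-definite forms (a, b, c) = a*x^2 + b*x*y + c*y^2 with b^2 - 4ac = D,
where reduced means |b| <= a <= c, with b >= 0 whenever |b| = a or a = c, and primitive means gcd(a, b, c) = 1.
Reduced forces 3a^2 <= |D| = 5240, so 1 <= a <= 41; b must have the parity of D, and c = (b^2 - D)/(4a) must be an integer >= a.
Enumerate a = 1..41, b in [-a, a]:
  a=1: (1, 0, 1310)  [1]
  a=2: (2, 0, 655)  [1]
  a=3: (3, -2, 437), (3, 2, 437)  [2]
  a=4: none
  a=5: (5, 0, 262)  [1]
  a=6: (6, -4, 219), (6, 4, 219)  [2]
  a=7..8: none
  a=9: (9, -4, 146), (9, 4, 146)  [2]
  a=10: (10, 0, 131)  [1]
  a=11..12: none
  a=13: (13, -8, 102), (13, 8, 102)  [2]
  a=14: none
  a=15: (15, -10, 89), (15, 10, 89)  [2]
  a=16: none
  a=17: (17, -8, 78), (17, 8, 78)  [2]
  a=18: (18, -4, 73), (18, 4, 73)  [2]
  a=19: (19, -2, 69), (19, 2, 69)  [2]
  a=20..22: none
  a=23: (23, -2, 57), (23, 2, 57)  [2]
  a=24..25: none
  a=26: (26, -8, 51), (26, 8, 51)  [2]
  a=27: (27, -22, 53), (27, 22, 53)  [2]
  a=28: none
  a=29: (29, -26, 51), (29, 26, 51)  [2]
  a=30: (30, -20, 47), (30, 20, 47)  [2]
  a=31..33: none
  a=34: (34, -8, 39), (34, 8, 39)  [2]
  a=35..37: none
  a=38: (38, -36, 43), (38, 36, 43)  [2]
  a=39: (39, -34, 41), (39, 34, 41)  [2]
  a=40..41: none
Total reduced forms: 1 + 1 + 2 + 1 + 2 + 2 + 1 + 2 + 2 + 2 + 2 + 2 + 2 + 2 + 2 + 2 + 2 + 2 + 2 + 2 = 36
h = 36

36


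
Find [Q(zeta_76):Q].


The degree equals Euler's totient phi(76).
76 = 2^2 * 19
phi(76) = 36

36


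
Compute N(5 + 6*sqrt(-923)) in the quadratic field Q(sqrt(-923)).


N(a + b*sqrt(d)) = a^2 - d*b^2
= (5)^2 - (-923)*(6)^2
= 25 + 33228
= 33253

33253


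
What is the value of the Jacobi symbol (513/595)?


Compute (513/595) via quadratic reciprocity:
  reciprocity: (513/595) -> +(595/513)
  reduce: (82/513)
  pull out 2: (2/513) = +1  (since 513 mod 8 = 1)
  reciprocity: (41/513) -> +(513/41)
  reduce: (21/41)
  reciprocity: (21/41) -> +(41/21)
  reduce: (20/21)
  pull out 2: (2/21) = -1  (since 21 mod 8 = 5)
  pull out 2: (2/21) = -1  (since 21 mod 8 = 5)
  reciprocity: (5/21) -> +(21/5)
  reduce: (1/5)
  (1/5) = 1
Product of signs = 1

1


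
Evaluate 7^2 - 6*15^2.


x^2 - d*y^2
= 7^2 - 6*15^2
= 49 - 1350
= -1301

-1301


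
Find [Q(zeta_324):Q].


The degree equals Euler's totient phi(324).
324 = 2^2 * 3^4
phi(324) = 108

108


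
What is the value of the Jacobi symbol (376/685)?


Compute (376/685) via quadratic reciprocity:
  pull out 2: (2/685) = -1  (since 685 mod 8 = 5)
  pull out 2: (2/685) = -1  (since 685 mod 8 = 5)
  pull out 2: (2/685) = -1  (since 685 mod 8 = 5)
  reciprocity: (47/685) -> +(685/47)
  reduce: (27/47)
  reciprocity: (27/47) -> -(47/27)
  reduce: (20/27)
  pull out 2: (2/27) = -1  (since 27 mod 8 = 3)
  pull out 2: (2/27) = -1  (since 27 mod 8 = 3)
  reciprocity: (5/27) -> +(27/5)
  reduce: (2/5)
  pull out 2: (2/5) = -1  (since 5 mod 8 = 5)
  (1/5) = 1
Product of signs = -1

-1


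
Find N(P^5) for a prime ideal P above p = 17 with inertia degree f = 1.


N(P^a) = p^(a*f)
= 17^(5*1)
= 17^5
= 1419857

1419857


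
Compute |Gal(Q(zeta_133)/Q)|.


|Gal(Q(zeta_133)/Q)| = phi(133)
= 108

108


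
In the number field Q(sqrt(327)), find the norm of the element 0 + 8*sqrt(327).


N(a + b*sqrt(d)) = a^2 - d*b^2
= (0)^2 - (327)*(8)^2
= 0 - 20928
= -20928

-20928


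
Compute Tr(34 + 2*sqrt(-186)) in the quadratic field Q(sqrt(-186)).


Tr(a + b*sqrt(d)) = (a + b*sqrt(d)) + (a - b*sqrt(d)) = 2a
= 2 * (34)
= 68

68


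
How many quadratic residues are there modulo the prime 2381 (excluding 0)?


For prime p, the number of non-zero quadratic residues is (p-1)/2.
= (2381-1)/2
= 1190

1190


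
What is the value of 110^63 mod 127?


p = 127 is prime and the exponent is (p-1)/2 = 63, so by Euler's criterion 110^63 = (110/127) = +1 or -1 mod 127.
Compute by square-and-multiply:
  63 = 32 + 16 + 8 + 4 + 2 + 1 (binary 111111)
  Repeated squaring mod 127: 110^1 = 110, 110^2 = 35, 110^4 = 82, 110^8 = 120, 110^16 = 49, 110^32 = 115
  110^63 = 110^32 * 110^16 * 110^8 * 110^4 * 110^2 * 110^1 = 115 * 49 * 120 * 82 * 35 * 110 mod 127
    115 * 49 = 5635 = 47 mod 127
    47 * 120 = 5640 = 52 mod 127
    52 * 82 = 4264 = 73 mod 127
    73 * 35 = 2555 = 15 mod 127
    15 * 110 = 1650 = 126 mod 127
  110^63 = 126 mod 127
Result 126 = p - 1 = -1 mod 127: 110 is a quadratic non-residue mod 127. As a residue in [0, p-1] the value is 126.
110^63 mod 127 = 126

126


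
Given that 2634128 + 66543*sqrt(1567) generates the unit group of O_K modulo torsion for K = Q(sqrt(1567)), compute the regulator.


epsilon = 2634128 + 66543*sqrt(1567)
= 5.2683e+06
R = ln(5.2683e+06)
= 15.4772

15.4772


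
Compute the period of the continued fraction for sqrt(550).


Run the CF algorithm for sqrt(550).
a_0 = floor(sqrt(550)) = 23; set m_0=0, q_0=1.
Recurrence: m' = q*a - m,  q' = (d - m'^2)/q,  a' = floor((a_0 + m')/q').
  step 1: m=23, q=21, a=2
  step 2: m=19, q=9, a=4
  step 3: m=17, q=29, a=1
  step 4: m=12, q=14, a=2
  step 5: m=16, q=21, a=1
  step 6: m=5, q=25, a=1
  step 7: m=20, q=6, a=7
  step 8: m=22, q=11, a=4
  step 9: m=22, q=6, a=7
  step 10: m=20, q=25, a=1
  step 11: m=5, q=21, a=1
  step 12: m=16, q=14, a=2
  step 13: m=12, q=29, a=1
  step 14: m=17, q=9, a=4
  step 15: m=19, q=21, a=2
  step 16: m=23, q=1, a=46
a_16 = 2*a_0 = 46, so the period closes here.
sqrt(550) = [23; 2, 4, 1, 2, 1, 1, 7, 4, 7, 1, 1, 2, 1, 4, 2, 46]
Period length = 16

16


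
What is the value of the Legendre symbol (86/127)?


p = 127 is prime, so compute (86/127) with the reciprocity algorithm (Jacobi-symbol steps: pull out 2s via (2/n), flip via reciprocity, reduce):
  pull out 2: (2/127) = +1  (since 127 mod 8 = 7)
  reciprocity: (43/127) -> -(127/43)
  reduce: (41/43)
  reciprocity: (41/43) -> +(43/41)
  reduce: (2/41)
  pull out 2: (2/41) = +1  (since 41 mod 8 = 1)
  (1/41) = 1
Product of signs = -1
(86/127) = -1

-1


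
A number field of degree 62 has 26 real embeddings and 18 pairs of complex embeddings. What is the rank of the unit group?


By Dirichlet's unit theorem:
rank = r1 + r2 - 1
= 26 + 18 - 1
= 43

43


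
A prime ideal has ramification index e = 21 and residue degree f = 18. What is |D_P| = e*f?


|D_P| = e * f
= 21 * 18
= 378

378


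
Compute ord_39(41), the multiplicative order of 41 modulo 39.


We want ord_39(41), the smallest k >= 1 with 41^k = 1 mod 39.
n = 39 = 3 * 13, phi(39) = 24; the order divides phi(n).
Divisors of 24: 1, 2, 3, 4, 6, 8, 12, 24
Repeated squaring mod 39: 41^1 = 2, 41^2 = 4, 41^4 = 16, 41^8 = 22, 41^16 = 16
Test divisors in increasing order:
  k=1: 41^1 = 2 mod 39
  k=2: 41^2 = 4 mod 39
  k=3: 41^3 = 4 * 2 = 8 mod 39
  k=4: 41^4 = 16 mod 39
  k=6: 41^6 = 16 * 4 = 25 mod 39
  k=8: 41^8 = 22 mod 39
  k=12: 41^12 = 22 * 16 = 1 mod 39  <- first divisor giving 1
Order = 12

12


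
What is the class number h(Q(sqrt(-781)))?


K = Q(sqrt(-781)). d mod 4 = 3, so D = disc(K) = 4d = -3124
h(K) equals the number of primitive reduced positive-definite forms (a, b, c) = a*x^2 + b*x*y + c*y^2 with b^2 - 4ac = D,
where reduced means |b| <= a <= c, with b >= 0 whenever |b| = a or a = c, and primitive means gcd(a, b, c) = 1.
Reduced forces 3a^2 <= |D| = 3124, so 1 <= a <= 32; b must have the parity of D, and c = (b^2 - D)/(4a) must be an integer >= a.
Enumerate a = 1..32, b in [-a, a]:
  a=1: (1, 0, 781)  [1]
  a=2: (2, 2, 391)  [1]
  a=3..4: none
  a=5: (5, -4, 157), (5, 4, 157)  [2]
  a=6..9: none
  a=10: (10, -6, 79), (10, 6, 79)  [2]
  a=11: (11, 0, 71)  [1]
  a=12: none
  a=13: (13, -10, 62), (13, 10, 62)  [2]
  a=14..16: none
  a=17: (17, -2, 46), (17, 2, 46)  [2]
  a=18: none
  a=19: (19, -12, 43), (19, 12, 43)  [2]
  a=20..21: none
  a=22: (22, 22, 41)  [1]
  a=23: (23, -2, 34), (23, 2, 34)  [2]
  a=24: none
  a=25: (25, -24, 37), (25, 24, 37)  [2]
  a=26: (26, -10, 31), (26, 10, 31)  [2]
  a=27..32: none
Total reduced forms: 1 + 1 + 2 + 2 + 1 + 2 + 2 + 2 + 1 + 2 + 2 + 2 = 20
h = 20

20


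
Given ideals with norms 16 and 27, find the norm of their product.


N(IJ) = N(I) * N(J)
= 16 * 27
= 432

432


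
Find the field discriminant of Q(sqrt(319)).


For K = Q(sqrt(d)) with d squarefree: disc(K) = d if d = 1 mod 4, and disc(K) = 4d if d = 2 or 3 mod 4.
Here d = 319, and d mod 4 = 3.
d = 3 mod 4, not 1 (O_K = Z[sqrt(d)]), so disc(K) = 4d = 4 * (319) = 1276

1276


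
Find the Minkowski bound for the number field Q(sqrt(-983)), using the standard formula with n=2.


d = -983, d mod 4 = 1, so disc(K) = d = -983; |disc(K)| = 983
Imaginary quadratic field, so n = 2, s = r2 = 1, r1 = 0
M = (n!/n^n) * (4/pi)^s * sqrt(|disc(K)|) = (2!/2^2) * (4/pi)^1 * sqrt(983)
= 0.5 * 1.273240 * 31.352831
= 19.9598

19.9598


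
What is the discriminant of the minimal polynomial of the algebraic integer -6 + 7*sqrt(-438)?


The element -6 + 7*sqrt(-438) has minimal polynomial:
x^2 + 12*x + 21498
Discriminant = (12)^2 - 4*(21498)
= 144 - 85992
= -85848

-85848


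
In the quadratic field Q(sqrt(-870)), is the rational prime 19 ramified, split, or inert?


K = Q(sqrt(-870)). Since d mod 4 = 2, disc(K) = -3480.
Check p | disc: -3480 mod 19 = 16.
p does not divide disc. Compute Legendre symbol (d/p):
4^((19-1)/2) mod 19 = 1
(d/p) = 1, so p splits: (p) = P*P' with e=1, f=1, g=2.
Therefore p is split.

split


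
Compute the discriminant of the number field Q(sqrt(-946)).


For K = Q(sqrt(d)) with d squarefree: disc(K) = d if d = 1 mod 4, and disc(K) = 4d if d = 2 or 3 mod 4.
Here d = -946, and d mod 4 = 2.
d = 2 mod 4, not 1 (O_K = Z[sqrt(d)]), so disc(K) = 4d = 4 * (-946) = -3784

-3784


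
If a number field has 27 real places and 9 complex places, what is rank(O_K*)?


By Dirichlet's unit theorem:
rank = r1 + r2 - 1
= 27 + 9 - 1
= 35

35


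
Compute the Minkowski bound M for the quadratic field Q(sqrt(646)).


d = 646, d mod 4 = 2, so disc(K) = 4d = 2584; |disc(K)| = 2584
Real quadratic field, so n = 2, s = r2 = 0, r1 = 2
M = (n!/n^n) * (4/pi)^s * sqrt(|disc(K)|) = (2!/2^2) * (4/pi)^0 * sqrt(2584)
= 0.5 * 1.000000 * 50.833060
= 25.4165

25.4165


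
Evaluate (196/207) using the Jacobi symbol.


Compute (196/207) via quadratic reciprocity:
  pull out 2: (2/207) = +1  (since 207 mod 8 = 7)
  pull out 2: (2/207) = +1  (since 207 mod 8 = 7)
  reciprocity: (49/207) -> +(207/49)
  reduce: (11/49)
  reciprocity: (11/49) -> +(49/11)
  reduce: (5/11)
  reciprocity: (5/11) -> +(11/5)
  reduce: (1/5)
  (1/5) = 1
Product of signs = 1

1


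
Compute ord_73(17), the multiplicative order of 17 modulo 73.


We want ord_73(17), the smallest k >= 1 with 17^k = 1 mod 73.
n = 73 = 73, phi(73) = 72; the order divides phi(n).
Divisors of 72: 1, 2, 3, 4, 6, 8, 9, 12, 18, 24, 36, 72
Repeated squaring mod 73: 17^1 = 17, 17^2 = 70, 17^4 = 9, 17^8 = 8, 17^16 = 64, 17^32 = 8, 17^64 = 64
Test divisors in increasing order:
  k=1: 17^1 = 17 mod 73
  k=2: 17^2 = 70 mod 73
  k=3: 17^3 = 70 * 17 = 22 mod 73
  k=4: 17^4 = 9 mod 73
  k=6: 17^6 = 9 * 70 = 46 mod 73
  k=8: 17^8 = 8 mod 73
  k=9: 17^9 = 8 * 17 = 63 mod 73
  k=12: 17^12 = 8 * 9 = 72 mod 73
  k=18: 17^18 = 64 * 70 = 27 mod 73
  k=24: 17^24 = 64 * 8 = 1 mod 73  <- first divisor giving 1
Order = 24

24


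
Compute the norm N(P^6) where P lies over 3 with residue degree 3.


N(P^a) = p^(a*f)
= 3^(6*3)
= 3^18
= 387420489

387420489


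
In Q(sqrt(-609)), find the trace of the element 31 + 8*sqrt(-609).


Tr(a + b*sqrt(d)) = (a + b*sqrt(d)) + (a - b*sqrt(d)) = 2a
= 2 * (31)
= 62

62


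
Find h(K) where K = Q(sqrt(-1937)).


K = Q(sqrt(-1937)). d mod 4 = 3, so D = disc(K) = 4d = -7748
h(K) equals the number of primitive reduced positive-definite forms (a, b, c) = a*x^2 + b*x*y + c*y^2 with b^2 - 4ac = D,
where reduced means |b| <= a <= c, with b >= 0 whenever |b| = a or a = c, and primitive means gcd(a, b, c) = 1.
Reduced forces 3a^2 <= |D| = 7748, so 1 <= a <= 50; b must have the parity of D, and c = (b^2 - D)/(4a) must be an integer >= a.
Enumerate a = 1..50, b in [-a, a]:
  a=1: (1, 0, 1937)  [1]
  a=2: (2, 2, 969)  [1]
  a=3: (3, -2, 646), (3, 2, 646)  [2]
  a=4..5: none
  a=6: (6, -2, 323), (6, 2, 323)  [2]
  a=7: (7, -6, 278), (7, 6, 278)  [2]
  a=8: none
  a=9: (9, -8, 217), (9, 8, 217)  [2]
  a=10..12: none
  a=13: (13, 0, 149)  [1]
  a=14: (14, -6, 139), (14, 6, 139)  [2]
  a=15..16: none
  a=17: (17, -2, 114), (17, 2, 114)  [2]
  a=18: (18, -10, 109), (18, 10, 109)  [2]
  a=19: (19, -2, 102), (19, 2, 102)  [2]
  a=20: none
  a=21: (21, -20, 97), (21, -8, 93), (21, 8, 93), (21, 20, 97)  [4]
  a=22: none
  a=23: (23, -16, 87), (23, 16, 87)  [2]
  a=24..25: none
  a=26: (26, 26, 81)  [1]
  a=27: (27, -26, 78), (27, 26, 78)  [2]
  a=28: none
  a=29: (29, -16, 69), (29, 16, 69)  [2]
  a=30: none
  a=31: (31, -8, 63), (31, 8, 63)  [2]
  a=32..33: none
  a=34: (34, -2, 57), (34, 2, 57)  [2]
  a=35..37: none
  a=38: (38, -2, 51), (38, 2, 51)  [2]
  a=39: (39, -26, 54), (39, 26, 54)  [2]
  a=40: none
  a=41: (41, -40, 57), (41, 40, 57)  [2]
  a=42: (42, -34, 53), (42, -22, 49), (42, 22, 49), (42, 34, 53)  [4]
  a=43: (43, -32, 51), (43, 32, 51)  [2]
  a=44..45: none
  a=46: (46, -30, 47), (46, 30, 47)  [2]
  a=47..50: none
Total reduced forms: 1 + 1 + 2 + 2 + 2 + 2 + 1 + 2 + 2 + 2 + 2 + 4 + 2 + 1 + 2 + 2 + 2 + 2 + 2 + 2 + 2 + 4 + 2 + 2 = 48
h = 48

48


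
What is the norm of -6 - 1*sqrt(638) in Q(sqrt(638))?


N(a + b*sqrt(d)) = a^2 - d*b^2
= (-6)^2 - (638)*(-1)^2
= 36 - 638
= -602

-602


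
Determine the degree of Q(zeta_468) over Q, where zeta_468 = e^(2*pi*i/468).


The degree equals Euler's totient phi(468).
468 = 2^2 * 3^2 * 13
phi(468) = 144

144


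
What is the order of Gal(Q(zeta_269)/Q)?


|Gal(Q(zeta_269)/Q)| = phi(269)
= 268

268


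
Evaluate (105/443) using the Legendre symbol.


p = 443 is prime, so compute (105/443) with the reciprocity algorithm (Jacobi-symbol steps: pull out 2s via (2/n), flip via reciprocity, reduce):
  reciprocity: (105/443) -> +(443/105)
  reduce: (23/105)
  reciprocity: (23/105) -> +(105/23)
  reduce: (13/23)
  reciprocity: (13/23) -> +(23/13)
  reduce: (10/13)
  pull out 2: (2/13) = -1  (since 13 mod 8 = 5)
  reciprocity: (5/13) -> +(13/5)
  reduce: (3/5)
  reciprocity: (3/5) -> +(5/3)
  reduce: (2/3)
  pull out 2: (2/3) = -1  (since 3 mod 8 = 3)
  (1/3) = 1
Product of signs = 1
(105/443) = 1

1


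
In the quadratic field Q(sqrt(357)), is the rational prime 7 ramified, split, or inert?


K = Q(sqrt(357)). Since d mod 4 = 1, disc(K) = 357.
Check p | disc: 357 mod 7 = 0.
p divides disc, so p ramifies: (p) = P^2 with e=2, f=1, g=1.
Therefore p is ramified.

ramified


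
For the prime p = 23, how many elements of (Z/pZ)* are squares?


For prime p, the number of non-zero quadratic residues is (p-1)/2.
= (23-1)/2
= 11

11


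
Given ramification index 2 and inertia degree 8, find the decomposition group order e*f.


|D_P| = e * f
= 2 * 8
= 16

16


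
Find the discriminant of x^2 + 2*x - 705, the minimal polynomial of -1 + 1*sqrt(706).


The element -1 + 1*sqrt(706) has minimal polynomial:
x^2 + 2*x - 705
Discriminant = (2)^2 - 4*(-705)
= 4 + 2820
= 2824

2824


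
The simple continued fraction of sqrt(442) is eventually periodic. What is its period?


Run the CF algorithm for sqrt(442).
a_0 = floor(sqrt(442)) = 21; set m_0=0, q_0=1.
Recurrence: m' = q*a - m,  q' = (d - m'^2)/q,  a' = floor((a_0 + m')/q').
  step 1: m=21, q=1, a=42
a_1 = 2*a_0 = 42, so the period closes here.
sqrt(442) = [21; 42]
Period length = 1

1


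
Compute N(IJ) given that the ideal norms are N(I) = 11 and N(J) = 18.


N(IJ) = N(I) * N(J)
= 11 * 18
= 198

198


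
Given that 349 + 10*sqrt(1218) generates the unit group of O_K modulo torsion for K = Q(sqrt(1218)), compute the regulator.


epsilon = 349 + 10*sqrt(1218)
= 697.9986
R = ln(697.9986)
= 6.5482

6.5482


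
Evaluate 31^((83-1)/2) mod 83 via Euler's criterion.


p = 83 is prime and the exponent is (p-1)/2 = 41, so by Euler's criterion 31^41 = (31/83) = +1 or -1 mod 83.
Compute by square-and-multiply:
  41 = 32 + 8 + 1 (binary 101001)
  Repeated squaring mod 83: 31^1 = 31, 31^2 = 48, 31^4 = 63, 31^8 = 68, 31^16 = 59, 31^32 = 78
  31^41 = 31^32 * 31^8 * 31^1 = 78 * 68 * 31 mod 83
    78 * 68 = 5304 = 75 mod 83
    75 * 31 = 2325 = 1 mod 83
  31^41 = 1 mod 83
Result 1: 31 is a quadratic residue mod 83.
31^41 mod 83 = 1

1


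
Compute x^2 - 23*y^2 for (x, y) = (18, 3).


x^2 - d*y^2
= 18^2 - 23*3^2
= 324 - 207
= 117

117


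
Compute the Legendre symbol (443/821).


p = 821 is prime, so compute (443/821) with the reciprocity algorithm (Jacobi-symbol steps: pull out 2s via (2/n), flip via reciprocity, reduce):
  reciprocity: (443/821) -> +(821/443)
  reduce: (378/443)
  pull out 2: (2/443) = -1  (since 443 mod 8 = 3)
  reciprocity: (189/443) -> +(443/189)
  reduce: (65/189)
  reciprocity: (65/189) -> +(189/65)
  reduce: (59/65)
  reciprocity: (59/65) -> +(65/59)
  reduce: (6/59)
  pull out 2: (2/59) = -1  (since 59 mod 8 = 3)
  reciprocity: (3/59) -> -(59/3)
  reduce: (2/3)
  pull out 2: (2/3) = -1  (since 3 mod 8 = 3)
  (1/3) = 1
Product of signs = 1
(443/821) = 1

1


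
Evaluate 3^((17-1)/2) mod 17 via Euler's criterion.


p = 17 is prime and the exponent is (p-1)/2 = 8, so by Euler's criterion 3^8 = (3/17) = +1 or -1 mod 17.
Compute by square-and-multiply:
  8 = 8 (binary 1000)
  Repeated squaring mod 17: 3^1 = 3, 3^2 = 9, 3^4 = 13, 3^8 = 16
  3^8 = 16 mod 17
Result 16 = p - 1 = -1 mod 17: 3 is a quadratic non-residue mod 17. As a residue in [0, p-1] the value is 16.
3^8 mod 17 = 16

16


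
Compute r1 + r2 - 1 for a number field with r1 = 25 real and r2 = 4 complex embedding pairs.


By Dirichlet's unit theorem:
rank = r1 + r2 - 1
= 25 + 4 - 1
= 28

28


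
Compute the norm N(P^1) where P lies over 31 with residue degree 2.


N(P^a) = p^(a*f)
= 31^(1*2)
= 31^2
= 961

961


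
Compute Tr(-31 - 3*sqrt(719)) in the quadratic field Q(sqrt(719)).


Tr(a + b*sqrt(d)) = (a + b*sqrt(d)) + (a - b*sqrt(d)) = 2a
= 2 * (-31)
= -62

-62


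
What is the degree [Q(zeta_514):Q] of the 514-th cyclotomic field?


The degree equals Euler's totient phi(514).
514 = 2 * 257
phi(514) = 256

256


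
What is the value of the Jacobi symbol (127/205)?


Compute (127/205) via quadratic reciprocity:
  reciprocity: (127/205) -> +(205/127)
  reduce: (78/127)
  pull out 2: (2/127) = +1  (since 127 mod 8 = 7)
  reciprocity: (39/127) -> -(127/39)
  reduce: (10/39)
  pull out 2: (2/39) = +1  (since 39 mod 8 = 7)
  reciprocity: (5/39) -> +(39/5)
  reduce: (4/5)
  pull out 2: (2/5) = -1  (since 5 mod 8 = 5)
  pull out 2: (2/5) = -1  (since 5 mod 8 = 5)
  (1/5) = 1
Product of signs = -1

-1


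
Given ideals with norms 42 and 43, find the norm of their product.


N(IJ) = N(I) * N(J)
= 42 * 43
= 1806

1806


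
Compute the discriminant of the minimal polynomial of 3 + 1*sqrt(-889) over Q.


The element 3 + 1*sqrt(-889) has minimal polynomial:
x^2 - 6*x + 898
Discriminant = (-6)^2 - 4*(898)
= 36 - 3592
= -3556

-3556


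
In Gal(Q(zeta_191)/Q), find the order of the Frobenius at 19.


The Frobenius at p in Gal(Q(zeta_n)/Q) = (Z/nZ)* is the class of p, so its order is ord_191(19), the smallest k >= 1 with 19^k = 1 mod 191.
n = 191 = 191, phi(191) = 190; the order divides phi(n).
Divisors of 190: 1, 2, 5, 10, 19, 38, 95, 190
Repeated squaring mod 191: 19^1 = 19, 19^2 = 170, 19^4 = 59, 19^8 = 43, 19^16 = 130, 19^32 = 92, 19^64 = 60, 19^128 = 162
Test divisors in increasing order:
  k=1: 19^1 = 19 mod 191
  k=2: 19^2 = 170 mod 191
  k=5: 19^5 = 59 * 19 = 166 mod 191
  k=10: 19^10 = 43 * 170 = 52 mod 191
  k=19: 19^19 = 130 * 170 * 19 = 82 mod 191
  k=38: 19^38 = 92 * 59 * 170 = 39 mod 191
  k=95: 19^95 = 60 * 130 * 43 * 59 * 170 * 19 = 190 mod 191
  k=190: 19^190 = 162 * 92 * 130 * 43 * 59 * 170 = 1 mod 191  <- first divisor giving 1
Order = 190

190


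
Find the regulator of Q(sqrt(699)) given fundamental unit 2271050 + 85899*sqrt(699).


epsilon = 2271050 + 85899*sqrt(699)
= 4.5421e+06
R = ln(4.5421e+06)
= 15.3289

15.3289


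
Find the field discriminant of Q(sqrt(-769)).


For K = Q(sqrt(d)) with d squarefree: disc(K) = d if d = 1 mod 4, and disc(K) = 4d if d = 2 or 3 mod 4.
Here d = -769, and d mod 4 = 3.
d = 3 mod 4, not 1 (O_K = Z[sqrt(d)]), so disc(K) = 4d = 4 * (-769) = -3076

-3076


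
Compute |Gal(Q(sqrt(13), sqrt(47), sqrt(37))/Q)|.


The 3 square roots of distinct primes are multiplicatively independent over Q,
so [K:Q] = 2^3 and Gal(K/Q) is isomorphic to (Z/2Z)^3.
|Gal| = 2^3 = 8

8


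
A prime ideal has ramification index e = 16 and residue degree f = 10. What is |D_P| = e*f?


|D_P| = e * f
= 16 * 10
= 160

160


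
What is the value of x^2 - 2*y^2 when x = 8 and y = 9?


x^2 - d*y^2
= 8^2 - 2*9^2
= 64 - 162
= -98

-98


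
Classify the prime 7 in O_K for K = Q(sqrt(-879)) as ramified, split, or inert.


K = Q(sqrt(-879)). Since d mod 4 = 1, disc(K) = -879.
Check p | disc: -879 mod 7 = 3.
p does not divide disc. Compute Legendre symbol (d/p):
3^((7-1)/2) mod 7 = -1
(d/p) = -1, so p is inert: (p) stays prime with e=1, f=2, g=1.
Therefore p is inert.

inert


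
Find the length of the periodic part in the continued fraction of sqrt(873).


Run the CF algorithm for sqrt(873).
a_0 = floor(sqrt(873)) = 29; set m_0=0, q_0=1.
Recurrence: m' = q*a - m,  q' = (d - m'^2)/q,  a' = floor((a_0 + m')/q').
  step 1: m=29, q=32, a=1
  step 2: m=3, q=27, a=1
  step 3: m=24, q=11, a=4
  step 4: m=20, q=43, a=1
  step 5: m=23, q=8, a=6
  step 6: m=25, q=31, a=1
  step 7: m=6, q=27, a=1
  step 8: m=21, q=16, a=3
  step 9: m=27, q=9, a=6
  step 10: m=27, q=16, a=3
  step 11: m=21, q=27, a=1
  step 12: m=6, q=31, a=1
  step 13: m=25, q=8, a=6
  step 14: m=23, q=43, a=1
  step 15: m=20, q=11, a=4
  step 16: m=24, q=27, a=1
  step 17: m=3, q=32, a=1
  step 18: m=29, q=1, a=58
a_18 = 2*a_0 = 58, so the period closes here.
sqrt(873) = [29; 1, 1, 4, 1, 6, 1, 1, 3, 6, 3, 1, 1, 6, 1, 4, 1, 1, 58]
Period length = 18

18


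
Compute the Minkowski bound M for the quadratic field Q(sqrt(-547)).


d = -547, d mod 4 = 1, so disc(K) = d = -547; |disc(K)| = 547
Imaginary quadratic field, so n = 2, s = r2 = 1, r1 = 0
M = (n!/n^n) * (4/pi)^s * sqrt(|disc(K)|) = (2!/2^2) * (4/pi)^1 * sqrt(547)
= 0.5 * 1.273240 * 23.388031
= 14.8893

14.8893


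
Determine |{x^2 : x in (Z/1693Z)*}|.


For prime p, the number of non-zero quadratic residues is (p-1)/2.
= (1693-1)/2
= 846

846


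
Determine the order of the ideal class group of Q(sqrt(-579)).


K = Q(sqrt(-579)). d mod 4 = 1, so D = disc(K) = d = -579
h(K) equals the number of primitive reduced positive-definite forms (a, b, c) = a*x^2 + b*x*y + c*y^2 with b^2 - 4ac = D,
where reduced means |b| <= a <= c, with b >= 0 whenever |b| = a or a = c, and primitive means gcd(a, b, c) = 1.
Reduced forces 3a^2 <= |D| = 579, so 1 <= a <= 13; b must have the parity of D, and c = (b^2 - D)/(4a) must be an integer >= a.
Enumerate a = 1..13, b in [-a, a]:
  a=1: (1, 1, 145)  [1]
  a=2: none
  a=3: (3, 3, 49)  [1]
  a=4: none
  a=5: (5, -1, 29), (5, 1, 29)  [2]
  a=6: none
  a=7: (7, -3, 21), (7, 3, 21)  [2]
  a=8..10: none
  a=11: (11, -9, 15), (11, 9, 15)  [2]
  a=12..13: none
Total reduced forms: 1 + 1 + 2 + 2 + 2 = 8
h = 8

8


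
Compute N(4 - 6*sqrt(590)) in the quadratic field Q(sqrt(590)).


N(a + b*sqrt(d)) = a^2 - d*b^2
= (4)^2 - (590)*(-6)^2
= 16 - 21240
= -21224

-21224


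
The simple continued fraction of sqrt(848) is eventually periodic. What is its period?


Run the CF algorithm for sqrt(848).
a_0 = floor(sqrt(848)) = 29; set m_0=0, q_0=1.
Recurrence: m' = q*a - m,  q' = (d - m'^2)/q,  a' = floor((a_0 + m')/q').
  step 1: m=29, q=7, a=8
  step 2: m=27, q=17, a=3
  step 3: m=24, q=16, a=3
  step 4: m=24, q=17, a=3
  step 5: m=27, q=7, a=8
  step 6: m=29, q=1, a=58
a_6 = 2*a_0 = 58, so the period closes here.
sqrt(848) = [29; 8, 3, 3, 3, 8, 58]
Period length = 6

6


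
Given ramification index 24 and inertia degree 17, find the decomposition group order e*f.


|D_P| = e * f
= 24 * 17
= 408

408


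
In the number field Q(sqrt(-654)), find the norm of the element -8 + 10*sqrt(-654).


N(a + b*sqrt(d)) = a^2 - d*b^2
= (-8)^2 - (-654)*(10)^2
= 64 + 65400
= 65464

65464


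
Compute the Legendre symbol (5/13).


p = 13 is prime, so compute (5/13) with the reciprocity algorithm (Jacobi-symbol steps: pull out 2s via (2/n), flip via reciprocity, reduce):
  reciprocity: (5/13) -> +(13/5)
  reduce: (3/5)
  reciprocity: (3/5) -> +(5/3)
  reduce: (2/3)
  pull out 2: (2/3) = -1  (since 3 mod 8 = 3)
  (1/3) = 1
Product of signs = -1
(5/13) = -1

-1


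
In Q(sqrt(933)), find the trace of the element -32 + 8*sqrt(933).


Tr(a + b*sqrt(d)) = (a + b*sqrt(d)) + (a - b*sqrt(d)) = 2a
= 2 * (-32)
= -64

-64


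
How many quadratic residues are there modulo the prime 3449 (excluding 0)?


For prime p, the number of non-zero quadratic residues is (p-1)/2.
= (3449-1)/2
= 1724

1724


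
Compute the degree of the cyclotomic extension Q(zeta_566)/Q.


The degree equals Euler's totient phi(566).
566 = 2 * 283
phi(566) = 282

282


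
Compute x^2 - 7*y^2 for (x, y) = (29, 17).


x^2 - d*y^2
= 29^2 - 7*17^2
= 841 - 2023
= -1182

-1182


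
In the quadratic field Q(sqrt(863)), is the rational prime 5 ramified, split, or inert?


K = Q(sqrt(863)). Since d mod 4 = 3, disc(K) = 3452.
Check p | disc: 3452 mod 5 = 2.
p does not divide disc. Compute Legendre symbol (d/p):
3^((5-1)/2) mod 5 = -1
(d/p) = -1, so p is inert: (p) stays prime with e=1, f=2, g=1.
Therefore p is inert.

inert


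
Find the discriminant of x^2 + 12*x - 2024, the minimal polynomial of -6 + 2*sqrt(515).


The element -6 + 2*sqrt(515) has minimal polynomial:
x^2 + 12*x - 2024
Discriminant = (12)^2 - 4*(-2024)
= 144 + 8096
= 8240

8240


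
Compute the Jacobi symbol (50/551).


Compute (50/551) via quadratic reciprocity:
  pull out 2: (2/551) = +1  (since 551 mod 8 = 7)
  reciprocity: (25/551) -> +(551/25)
  reduce: (1/25)
  (1/25) = 1
Product of signs = 1

1


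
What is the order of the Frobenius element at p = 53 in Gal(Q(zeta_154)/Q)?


The Frobenius at p in Gal(Q(zeta_n)/Q) = (Z/nZ)* is the class of p, so its order is ord_154(53), the smallest k >= 1 with 53^k = 1 mod 154.
n = 154 = 2 * 7 * 11, phi(154) = 60; the order divides phi(n).
Divisors of 60: 1, 2, 3, 4, 5, 6, 10, 12, 15, 20, 30, 60
Repeated squaring mod 154: 53^1 = 53, 53^2 = 37, 53^4 = 137, 53^8 = 135, 53^16 = 53, 53^32 = 37
Test divisors in increasing order:
  k=1: 53^1 = 53 mod 154
  k=2: 53^2 = 37 mod 154
  k=3: 53^3 = 37 * 53 = 113 mod 154
  k=4: 53^4 = 137 mod 154
  k=5: 53^5 = 137 * 53 = 23 mod 154
  k=6: 53^6 = 137 * 37 = 141 mod 154
  k=10: 53^10 = 135 * 37 = 67 mod 154
  k=12: 53^12 = 135 * 137 = 15 mod 154
  k=15: 53^15 = 135 * 137 * 37 * 53 = 1 mod 154  <- first divisor giving 1
Order = 15

15


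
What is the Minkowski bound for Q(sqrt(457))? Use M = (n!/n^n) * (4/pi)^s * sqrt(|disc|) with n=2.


d = 457, d mod 4 = 1, so disc(K) = d = 457; |disc(K)| = 457
Real quadratic field, so n = 2, s = r2 = 0, r1 = 2
M = (n!/n^n) * (4/pi)^s * sqrt(|disc(K)|) = (2!/2^2) * (4/pi)^0 * sqrt(457)
= 0.5 * 1.000000 * 21.377558
= 10.6888

10.6888


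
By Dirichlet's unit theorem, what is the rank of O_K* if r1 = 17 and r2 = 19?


By Dirichlet's unit theorem:
rank = r1 + r2 - 1
= 17 + 19 - 1
= 35

35


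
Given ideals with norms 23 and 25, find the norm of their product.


N(IJ) = N(I) * N(J)
= 23 * 25
= 575

575


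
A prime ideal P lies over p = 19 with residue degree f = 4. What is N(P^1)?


N(P^a) = p^(a*f)
= 19^(1*4)
= 19^4
= 130321

130321


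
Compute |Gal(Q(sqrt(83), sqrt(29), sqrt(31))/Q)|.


The 3 square roots of distinct primes are multiplicatively independent over Q,
so [K:Q] = 2^3 and Gal(K/Q) is isomorphic to (Z/2Z)^3.
|Gal| = 2^3 = 8

8


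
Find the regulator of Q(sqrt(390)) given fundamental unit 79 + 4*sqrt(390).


epsilon = 79 + 4*sqrt(390)
= 157.9937
R = ln(157.9937)
= 5.0626

5.0626


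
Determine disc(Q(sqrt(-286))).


For K = Q(sqrt(d)) with d squarefree: disc(K) = d if d = 1 mod 4, and disc(K) = 4d if d = 2 or 3 mod 4.
Here d = -286, and d mod 4 = 2.
d = 2 mod 4, not 1 (O_K = Z[sqrt(d)]), so disc(K) = 4d = 4 * (-286) = -1144

-1144
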